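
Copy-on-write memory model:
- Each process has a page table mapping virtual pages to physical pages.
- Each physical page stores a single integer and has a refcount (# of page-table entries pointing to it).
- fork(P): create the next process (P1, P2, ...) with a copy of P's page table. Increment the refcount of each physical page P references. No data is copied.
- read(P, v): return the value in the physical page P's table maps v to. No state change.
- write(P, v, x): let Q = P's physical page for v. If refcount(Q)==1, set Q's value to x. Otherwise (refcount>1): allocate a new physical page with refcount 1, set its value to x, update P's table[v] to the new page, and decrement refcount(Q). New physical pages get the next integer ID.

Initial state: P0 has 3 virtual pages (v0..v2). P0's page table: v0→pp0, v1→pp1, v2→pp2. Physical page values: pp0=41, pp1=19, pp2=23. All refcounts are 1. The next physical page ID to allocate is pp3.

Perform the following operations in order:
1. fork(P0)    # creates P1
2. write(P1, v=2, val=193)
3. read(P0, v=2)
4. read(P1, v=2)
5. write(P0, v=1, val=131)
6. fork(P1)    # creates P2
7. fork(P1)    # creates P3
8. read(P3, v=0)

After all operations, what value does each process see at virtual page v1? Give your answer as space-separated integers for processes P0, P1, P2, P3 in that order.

Op 1: fork(P0) -> P1. 3 ppages; refcounts: pp0:2 pp1:2 pp2:2
Op 2: write(P1, v2, 193). refcount(pp2)=2>1 -> COPY to pp3. 4 ppages; refcounts: pp0:2 pp1:2 pp2:1 pp3:1
Op 3: read(P0, v2) -> 23. No state change.
Op 4: read(P1, v2) -> 193. No state change.
Op 5: write(P0, v1, 131). refcount(pp1)=2>1 -> COPY to pp4. 5 ppages; refcounts: pp0:2 pp1:1 pp2:1 pp3:1 pp4:1
Op 6: fork(P1) -> P2. 5 ppages; refcounts: pp0:3 pp1:2 pp2:1 pp3:2 pp4:1
Op 7: fork(P1) -> P3. 5 ppages; refcounts: pp0:4 pp1:3 pp2:1 pp3:3 pp4:1
Op 8: read(P3, v0) -> 41. No state change.
P0: v1 -> pp4 = 131
P1: v1 -> pp1 = 19
P2: v1 -> pp1 = 19
P3: v1 -> pp1 = 19

Answer: 131 19 19 19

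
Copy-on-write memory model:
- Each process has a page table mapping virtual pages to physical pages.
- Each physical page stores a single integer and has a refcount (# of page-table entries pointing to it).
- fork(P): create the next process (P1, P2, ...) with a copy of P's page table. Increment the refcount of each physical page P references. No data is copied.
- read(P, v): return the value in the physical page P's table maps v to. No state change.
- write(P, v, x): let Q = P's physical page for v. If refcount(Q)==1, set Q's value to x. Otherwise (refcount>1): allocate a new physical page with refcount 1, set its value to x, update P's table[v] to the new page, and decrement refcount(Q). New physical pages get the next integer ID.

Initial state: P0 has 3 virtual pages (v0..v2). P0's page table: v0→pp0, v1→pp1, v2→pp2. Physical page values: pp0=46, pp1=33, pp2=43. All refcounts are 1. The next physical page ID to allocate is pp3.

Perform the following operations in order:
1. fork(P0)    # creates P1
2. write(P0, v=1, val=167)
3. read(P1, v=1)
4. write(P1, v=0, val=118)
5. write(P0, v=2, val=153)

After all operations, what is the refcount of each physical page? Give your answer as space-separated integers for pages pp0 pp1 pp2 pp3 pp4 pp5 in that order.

Answer: 1 1 1 1 1 1

Derivation:
Op 1: fork(P0) -> P1. 3 ppages; refcounts: pp0:2 pp1:2 pp2:2
Op 2: write(P0, v1, 167). refcount(pp1)=2>1 -> COPY to pp3. 4 ppages; refcounts: pp0:2 pp1:1 pp2:2 pp3:1
Op 3: read(P1, v1) -> 33. No state change.
Op 4: write(P1, v0, 118). refcount(pp0)=2>1 -> COPY to pp4. 5 ppages; refcounts: pp0:1 pp1:1 pp2:2 pp3:1 pp4:1
Op 5: write(P0, v2, 153). refcount(pp2)=2>1 -> COPY to pp5. 6 ppages; refcounts: pp0:1 pp1:1 pp2:1 pp3:1 pp4:1 pp5:1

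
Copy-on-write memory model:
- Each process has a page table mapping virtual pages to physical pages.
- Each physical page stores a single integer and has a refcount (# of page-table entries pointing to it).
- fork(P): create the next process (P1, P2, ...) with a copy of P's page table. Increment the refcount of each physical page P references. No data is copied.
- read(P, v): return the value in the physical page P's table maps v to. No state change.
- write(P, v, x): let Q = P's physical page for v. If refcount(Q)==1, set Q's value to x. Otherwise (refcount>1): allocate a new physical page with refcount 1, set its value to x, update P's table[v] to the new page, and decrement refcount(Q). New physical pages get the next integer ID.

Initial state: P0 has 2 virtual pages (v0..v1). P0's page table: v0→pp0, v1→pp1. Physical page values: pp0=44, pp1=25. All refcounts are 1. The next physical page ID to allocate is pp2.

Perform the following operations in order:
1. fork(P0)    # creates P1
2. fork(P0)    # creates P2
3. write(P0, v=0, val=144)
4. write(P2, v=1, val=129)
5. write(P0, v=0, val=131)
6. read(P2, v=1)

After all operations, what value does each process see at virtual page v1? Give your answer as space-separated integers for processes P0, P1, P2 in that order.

Op 1: fork(P0) -> P1. 2 ppages; refcounts: pp0:2 pp1:2
Op 2: fork(P0) -> P2. 2 ppages; refcounts: pp0:3 pp1:3
Op 3: write(P0, v0, 144). refcount(pp0)=3>1 -> COPY to pp2. 3 ppages; refcounts: pp0:2 pp1:3 pp2:1
Op 4: write(P2, v1, 129). refcount(pp1)=3>1 -> COPY to pp3. 4 ppages; refcounts: pp0:2 pp1:2 pp2:1 pp3:1
Op 5: write(P0, v0, 131). refcount(pp2)=1 -> write in place. 4 ppages; refcounts: pp0:2 pp1:2 pp2:1 pp3:1
Op 6: read(P2, v1) -> 129. No state change.
P0: v1 -> pp1 = 25
P1: v1 -> pp1 = 25
P2: v1 -> pp3 = 129

Answer: 25 25 129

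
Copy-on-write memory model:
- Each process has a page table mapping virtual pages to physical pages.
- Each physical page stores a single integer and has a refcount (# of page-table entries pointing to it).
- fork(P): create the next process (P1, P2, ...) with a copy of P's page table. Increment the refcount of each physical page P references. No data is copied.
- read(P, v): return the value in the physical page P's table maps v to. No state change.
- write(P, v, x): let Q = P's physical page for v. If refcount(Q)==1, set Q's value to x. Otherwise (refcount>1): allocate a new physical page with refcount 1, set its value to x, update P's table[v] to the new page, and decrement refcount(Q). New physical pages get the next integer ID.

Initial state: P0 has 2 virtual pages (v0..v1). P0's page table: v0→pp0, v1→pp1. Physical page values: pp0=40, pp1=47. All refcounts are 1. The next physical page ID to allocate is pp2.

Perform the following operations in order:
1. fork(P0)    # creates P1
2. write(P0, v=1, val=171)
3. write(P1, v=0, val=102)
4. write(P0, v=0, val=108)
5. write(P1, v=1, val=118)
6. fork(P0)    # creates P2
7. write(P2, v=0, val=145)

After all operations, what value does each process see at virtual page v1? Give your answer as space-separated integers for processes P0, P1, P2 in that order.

Answer: 171 118 171

Derivation:
Op 1: fork(P0) -> P1. 2 ppages; refcounts: pp0:2 pp1:2
Op 2: write(P0, v1, 171). refcount(pp1)=2>1 -> COPY to pp2. 3 ppages; refcounts: pp0:2 pp1:1 pp2:1
Op 3: write(P1, v0, 102). refcount(pp0)=2>1 -> COPY to pp3. 4 ppages; refcounts: pp0:1 pp1:1 pp2:1 pp3:1
Op 4: write(P0, v0, 108). refcount(pp0)=1 -> write in place. 4 ppages; refcounts: pp0:1 pp1:1 pp2:1 pp3:1
Op 5: write(P1, v1, 118). refcount(pp1)=1 -> write in place. 4 ppages; refcounts: pp0:1 pp1:1 pp2:1 pp3:1
Op 6: fork(P0) -> P2. 4 ppages; refcounts: pp0:2 pp1:1 pp2:2 pp3:1
Op 7: write(P2, v0, 145). refcount(pp0)=2>1 -> COPY to pp4. 5 ppages; refcounts: pp0:1 pp1:1 pp2:2 pp3:1 pp4:1
P0: v1 -> pp2 = 171
P1: v1 -> pp1 = 118
P2: v1 -> pp2 = 171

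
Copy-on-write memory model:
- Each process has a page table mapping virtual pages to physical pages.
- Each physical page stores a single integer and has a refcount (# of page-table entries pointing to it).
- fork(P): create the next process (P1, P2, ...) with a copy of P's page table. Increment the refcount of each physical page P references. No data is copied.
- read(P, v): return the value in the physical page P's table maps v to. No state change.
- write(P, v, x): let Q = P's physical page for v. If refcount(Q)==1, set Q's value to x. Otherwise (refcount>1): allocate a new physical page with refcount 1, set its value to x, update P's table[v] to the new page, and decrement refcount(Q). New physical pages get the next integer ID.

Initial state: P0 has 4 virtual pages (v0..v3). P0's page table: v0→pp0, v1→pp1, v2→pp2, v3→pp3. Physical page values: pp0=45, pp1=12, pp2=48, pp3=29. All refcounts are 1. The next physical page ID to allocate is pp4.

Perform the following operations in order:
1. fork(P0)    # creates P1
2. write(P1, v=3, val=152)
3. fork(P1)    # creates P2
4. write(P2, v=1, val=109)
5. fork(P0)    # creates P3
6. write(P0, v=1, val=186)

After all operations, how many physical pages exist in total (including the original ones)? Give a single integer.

Op 1: fork(P0) -> P1. 4 ppages; refcounts: pp0:2 pp1:2 pp2:2 pp3:2
Op 2: write(P1, v3, 152). refcount(pp3)=2>1 -> COPY to pp4. 5 ppages; refcounts: pp0:2 pp1:2 pp2:2 pp3:1 pp4:1
Op 3: fork(P1) -> P2. 5 ppages; refcounts: pp0:3 pp1:3 pp2:3 pp3:1 pp4:2
Op 4: write(P2, v1, 109). refcount(pp1)=3>1 -> COPY to pp5. 6 ppages; refcounts: pp0:3 pp1:2 pp2:3 pp3:1 pp4:2 pp5:1
Op 5: fork(P0) -> P3. 6 ppages; refcounts: pp0:4 pp1:3 pp2:4 pp3:2 pp4:2 pp5:1
Op 6: write(P0, v1, 186). refcount(pp1)=3>1 -> COPY to pp6. 7 ppages; refcounts: pp0:4 pp1:2 pp2:4 pp3:2 pp4:2 pp5:1 pp6:1

Answer: 7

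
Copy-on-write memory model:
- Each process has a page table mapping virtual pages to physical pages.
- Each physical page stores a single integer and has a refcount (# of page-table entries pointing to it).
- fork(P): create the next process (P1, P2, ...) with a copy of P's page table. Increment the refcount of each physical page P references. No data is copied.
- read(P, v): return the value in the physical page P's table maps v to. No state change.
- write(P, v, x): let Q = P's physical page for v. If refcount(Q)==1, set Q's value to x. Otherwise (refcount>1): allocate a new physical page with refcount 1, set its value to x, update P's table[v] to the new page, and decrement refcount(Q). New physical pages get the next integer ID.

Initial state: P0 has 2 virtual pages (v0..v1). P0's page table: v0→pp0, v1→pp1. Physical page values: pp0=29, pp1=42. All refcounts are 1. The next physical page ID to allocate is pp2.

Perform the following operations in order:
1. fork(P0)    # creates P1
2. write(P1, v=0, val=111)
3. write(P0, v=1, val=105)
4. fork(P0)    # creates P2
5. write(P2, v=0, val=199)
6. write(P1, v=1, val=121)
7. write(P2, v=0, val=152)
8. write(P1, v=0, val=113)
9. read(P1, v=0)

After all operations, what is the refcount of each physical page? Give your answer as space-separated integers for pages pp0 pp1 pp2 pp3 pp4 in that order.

Op 1: fork(P0) -> P1. 2 ppages; refcounts: pp0:2 pp1:2
Op 2: write(P1, v0, 111). refcount(pp0)=2>1 -> COPY to pp2. 3 ppages; refcounts: pp0:1 pp1:2 pp2:1
Op 3: write(P0, v1, 105). refcount(pp1)=2>1 -> COPY to pp3. 4 ppages; refcounts: pp0:1 pp1:1 pp2:1 pp3:1
Op 4: fork(P0) -> P2. 4 ppages; refcounts: pp0:2 pp1:1 pp2:1 pp3:2
Op 5: write(P2, v0, 199). refcount(pp0)=2>1 -> COPY to pp4. 5 ppages; refcounts: pp0:1 pp1:1 pp2:1 pp3:2 pp4:1
Op 6: write(P1, v1, 121). refcount(pp1)=1 -> write in place. 5 ppages; refcounts: pp0:1 pp1:1 pp2:1 pp3:2 pp4:1
Op 7: write(P2, v0, 152). refcount(pp4)=1 -> write in place. 5 ppages; refcounts: pp0:1 pp1:1 pp2:1 pp3:2 pp4:1
Op 8: write(P1, v0, 113). refcount(pp2)=1 -> write in place. 5 ppages; refcounts: pp0:1 pp1:1 pp2:1 pp3:2 pp4:1
Op 9: read(P1, v0) -> 113. No state change.

Answer: 1 1 1 2 1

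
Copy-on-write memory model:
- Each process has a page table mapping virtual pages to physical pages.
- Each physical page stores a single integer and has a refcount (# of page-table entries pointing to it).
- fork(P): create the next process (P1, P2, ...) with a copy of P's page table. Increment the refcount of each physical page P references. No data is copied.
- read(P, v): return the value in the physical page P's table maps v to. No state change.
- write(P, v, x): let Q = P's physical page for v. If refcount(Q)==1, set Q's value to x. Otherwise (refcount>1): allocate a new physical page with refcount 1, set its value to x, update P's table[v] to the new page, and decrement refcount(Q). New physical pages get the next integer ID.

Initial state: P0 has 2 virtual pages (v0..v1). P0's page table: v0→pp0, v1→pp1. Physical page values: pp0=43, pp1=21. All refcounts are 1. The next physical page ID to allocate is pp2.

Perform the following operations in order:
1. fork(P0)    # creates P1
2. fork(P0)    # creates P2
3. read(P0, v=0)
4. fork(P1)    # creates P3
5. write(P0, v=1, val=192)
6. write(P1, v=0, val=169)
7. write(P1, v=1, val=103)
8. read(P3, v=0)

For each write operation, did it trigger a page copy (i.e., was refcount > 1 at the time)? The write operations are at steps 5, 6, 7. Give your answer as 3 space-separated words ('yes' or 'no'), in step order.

Op 1: fork(P0) -> P1. 2 ppages; refcounts: pp0:2 pp1:2
Op 2: fork(P0) -> P2. 2 ppages; refcounts: pp0:3 pp1:3
Op 3: read(P0, v0) -> 43. No state change.
Op 4: fork(P1) -> P3. 2 ppages; refcounts: pp0:4 pp1:4
Op 5: write(P0, v1, 192). refcount(pp1)=4>1 -> COPY to pp2. 3 ppages; refcounts: pp0:4 pp1:3 pp2:1
Op 6: write(P1, v0, 169). refcount(pp0)=4>1 -> COPY to pp3. 4 ppages; refcounts: pp0:3 pp1:3 pp2:1 pp3:1
Op 7: write(P1, v1, 103). refcount(pp1)=3>1 -> COPY to pp4. 5 ppages; refcounts: pp0:3 pp1:2 pp2:1 pp3:1 pp4:1
Op 8: read(P3, v0) -> 43. No state change.

yes yes yes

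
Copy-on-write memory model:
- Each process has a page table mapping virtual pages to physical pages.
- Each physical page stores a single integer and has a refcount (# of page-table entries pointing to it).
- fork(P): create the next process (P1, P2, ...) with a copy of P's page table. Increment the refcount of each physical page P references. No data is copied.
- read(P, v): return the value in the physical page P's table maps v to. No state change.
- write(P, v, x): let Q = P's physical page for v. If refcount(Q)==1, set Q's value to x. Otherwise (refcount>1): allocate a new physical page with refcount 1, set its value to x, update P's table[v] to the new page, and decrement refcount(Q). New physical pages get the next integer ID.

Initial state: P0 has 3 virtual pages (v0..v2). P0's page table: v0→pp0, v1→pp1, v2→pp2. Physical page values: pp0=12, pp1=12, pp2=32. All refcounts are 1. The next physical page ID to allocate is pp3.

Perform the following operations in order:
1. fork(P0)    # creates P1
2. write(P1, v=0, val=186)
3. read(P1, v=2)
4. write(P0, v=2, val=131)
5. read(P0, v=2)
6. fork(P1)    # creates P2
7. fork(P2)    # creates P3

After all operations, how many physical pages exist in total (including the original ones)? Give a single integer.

Answer: 5

Derivation:
Op 1: fork(P0) -> P1. 3 ppages; refcounts: pp0:2 pp1:2 pp2:2
Op 2: write(P1, v0, 186). refcount(pp0)=2>1 -> COPY to pp3. 4 ppages; refcounts: pp0:1 pp1:2 pp2:2 pp3:1
Op 3: read(P1, v2) -> 32. No state change.
Op 4: write(P0, v2, 131). refcount(pp2)=2>1 -> COPY to pp4. 5 ppages; refcounts: pp0:1 pp1:2 pp2:1 pp3:1 pp4:1
Op 5: read(P0, v2) -> 131. No state change.
Op 6: fork(P1) -> P2. 5 ppages; refcounts: pp0:1 pp1:3 pp2:2 pp3:2 pp4:1
Op 7: fork(P2) -> P3. 5 ppages; refcounts: pp0:1 pp1:4 pp2:3 pp3:3 pp4:1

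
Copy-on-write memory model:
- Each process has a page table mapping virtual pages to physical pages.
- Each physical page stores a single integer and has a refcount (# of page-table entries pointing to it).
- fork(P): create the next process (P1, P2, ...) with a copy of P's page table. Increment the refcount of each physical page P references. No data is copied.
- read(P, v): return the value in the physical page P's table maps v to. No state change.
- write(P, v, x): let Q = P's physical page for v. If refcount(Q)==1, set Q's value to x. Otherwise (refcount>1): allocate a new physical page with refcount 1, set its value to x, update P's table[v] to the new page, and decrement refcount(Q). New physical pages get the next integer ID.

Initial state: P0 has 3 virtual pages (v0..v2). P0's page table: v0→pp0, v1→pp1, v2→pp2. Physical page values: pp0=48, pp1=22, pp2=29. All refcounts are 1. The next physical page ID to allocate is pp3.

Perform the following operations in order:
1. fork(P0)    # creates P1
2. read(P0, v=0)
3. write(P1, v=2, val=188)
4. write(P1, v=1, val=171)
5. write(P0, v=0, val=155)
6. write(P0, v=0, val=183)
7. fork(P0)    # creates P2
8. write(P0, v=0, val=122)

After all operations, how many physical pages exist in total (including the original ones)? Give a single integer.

Op 1: fork(P0) -> P1. 3 ppages; refcounts: pp0:2 pp1:2 pp2:2
Op 2: read(P0, v0) -> 48. No state change.
Op 3: write(P1, v2, 188). refcount(pp2)=2>1 -> COPY to pp3. 4 ppages; refcounts: pp0:2 pp1:2 pp2:1 pp3:1
Op 4: write(P1, v1, 171). refcount(pp1)=2>1 -> COPY to pp4. 5 ppages; refcounts: pp0:2 pp1:1 pp2:1 pp3:1 pp4:1
Op 5: write(P0, v0, 155). refcount(pp0)=2>1 -> COPY to pp5. 6 ppages; refcounts: pp0:1 pp1:1 pp2:1 pp3:1 pp4:1 pp5:1
Op 6: write(P0, v0, 183). refcount(pp5)=1 -> write in place. 6 ppages; refcounts: pp0:1 pp1:1 pp2:1 pp3:1 pp4:1 pp5:1
Op 7: fork(P0) -> P2. 6 ppages; refcounts: pp0:1 pp1:2 pp2:2 pp3:1 pp4:1 pp5:2
Op 8: write(P0, v0, 122). refcount(pp5)=2>1 -> COPY to pp6. 7 ppages; refcounts: pp0:1 pp1:2 pp2:2 pp3:1 pp4:1 pp5:1 pp6:1

Answer: 7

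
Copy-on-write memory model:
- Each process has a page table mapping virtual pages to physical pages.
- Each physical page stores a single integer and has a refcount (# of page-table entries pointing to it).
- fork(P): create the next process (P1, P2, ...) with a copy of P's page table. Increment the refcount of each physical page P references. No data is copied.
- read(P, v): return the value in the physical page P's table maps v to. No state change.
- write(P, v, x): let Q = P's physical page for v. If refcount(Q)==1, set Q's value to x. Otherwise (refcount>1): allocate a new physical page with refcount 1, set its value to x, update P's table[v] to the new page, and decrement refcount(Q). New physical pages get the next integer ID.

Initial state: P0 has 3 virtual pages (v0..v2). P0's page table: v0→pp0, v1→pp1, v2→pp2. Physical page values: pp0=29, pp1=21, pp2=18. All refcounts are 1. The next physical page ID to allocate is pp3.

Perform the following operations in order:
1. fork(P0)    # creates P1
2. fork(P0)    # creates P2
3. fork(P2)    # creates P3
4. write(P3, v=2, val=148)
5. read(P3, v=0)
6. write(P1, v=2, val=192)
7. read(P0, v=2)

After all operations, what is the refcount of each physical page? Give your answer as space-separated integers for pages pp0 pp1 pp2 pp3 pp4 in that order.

Op 1: fork(P0) -> P1. 3 ppages; refcounts: pp0:2 pp1:2 pp2:2
Op 2: fork(P0) -> P2. 3 ppages; refcounts: pp0:3 pp1:3 pp2:3
Op 3: fork(P2) -> P3. 3 ppages; refcounts: pp0:4 pp1:4 pp2:4
Op 4: write(P3, v2, 148). refcount(pp2)=4>1 -> COPY to pp3. 4 ppages; refcounts: pp0:4 pp1:4 pp2:3 pp3:1
Op 5: read(P3, v0) -> 29. No state change.
Op 6: write(P1, v2, 192). refcount(pp2)=3>1 -> COPY to pp4. 5 ppages; refcounts: pp0:4 pp1:4 pp2:2 pp3:1 pp4:1
Op 7: read(P0, v2) -> 18. No state change.

Answer: 4 4 2 1 1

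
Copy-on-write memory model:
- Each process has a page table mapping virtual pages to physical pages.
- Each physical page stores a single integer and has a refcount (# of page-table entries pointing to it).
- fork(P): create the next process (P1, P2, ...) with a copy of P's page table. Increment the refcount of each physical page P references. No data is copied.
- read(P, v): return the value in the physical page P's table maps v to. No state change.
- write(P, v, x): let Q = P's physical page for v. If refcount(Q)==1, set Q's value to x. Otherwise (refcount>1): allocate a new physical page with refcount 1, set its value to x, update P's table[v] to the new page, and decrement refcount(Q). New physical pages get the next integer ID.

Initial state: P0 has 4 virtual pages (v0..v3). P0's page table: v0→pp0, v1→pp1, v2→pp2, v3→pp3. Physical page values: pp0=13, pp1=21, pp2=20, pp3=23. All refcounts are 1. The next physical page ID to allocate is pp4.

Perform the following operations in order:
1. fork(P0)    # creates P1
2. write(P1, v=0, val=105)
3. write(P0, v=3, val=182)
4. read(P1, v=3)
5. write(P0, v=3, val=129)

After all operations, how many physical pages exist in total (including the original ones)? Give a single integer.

Op 1: fork(P0) -> P1. 4 ppages; refcounts: pp0:2 pp1:2 pp2:2 pp3:2
Op 2: write(P1, v0, 105). refcount(pp0)=2>1 -> COPY to pp4. 5 ppages; refcounts: pp0:1 pp1:2 pp2:2 pp3:2 pp4:1
Op 3: write(P0, v3, 182). refcount(pp3)=2>1 -> COPY to pp5. 6 ppages; refcounts: pp0:1 pp1:2 pp2:2 pp3:1 pp4:1 pp5:1
Op 4: read(P1, v3) -> 23. No state change.
Op 5: write(P0, v3, 129). refcount(pp5)=1 -> write in place. 6 ppages; refcounts: pp0:1 pp1:2 pp2:2 pp3:1 pp4:1 pp5:1

Answer: 6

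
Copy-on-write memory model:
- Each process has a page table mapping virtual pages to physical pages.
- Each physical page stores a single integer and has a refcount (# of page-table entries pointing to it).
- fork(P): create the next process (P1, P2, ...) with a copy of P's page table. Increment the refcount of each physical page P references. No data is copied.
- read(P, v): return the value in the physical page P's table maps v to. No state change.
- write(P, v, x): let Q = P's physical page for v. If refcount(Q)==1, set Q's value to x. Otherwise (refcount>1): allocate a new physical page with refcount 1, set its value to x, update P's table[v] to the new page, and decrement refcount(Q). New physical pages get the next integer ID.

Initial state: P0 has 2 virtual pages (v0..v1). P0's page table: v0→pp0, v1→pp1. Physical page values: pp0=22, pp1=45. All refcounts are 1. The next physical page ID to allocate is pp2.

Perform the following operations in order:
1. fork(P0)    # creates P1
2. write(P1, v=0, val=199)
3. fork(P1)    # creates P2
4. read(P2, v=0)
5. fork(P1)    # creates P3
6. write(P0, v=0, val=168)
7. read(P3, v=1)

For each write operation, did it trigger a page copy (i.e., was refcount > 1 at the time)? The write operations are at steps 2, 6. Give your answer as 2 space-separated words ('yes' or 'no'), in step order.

Op 1: fork(P0) -> P1. 2 ppages; refcounts: pp0:2 pp1:2
Op 2: write(P1, v0, 199). refcount(pp0)=2>1 -> COPY to pp2. 3 ppages; refcounts: pp0:1 pp1:2 pp2:1
Op 3: fork(P1) -> P2. 3 ppages; refcounts: pp0:1 pp1:3 pp2:2
Op 4: read(P2, v0) -> 199. No state change.
Op 5: fork(P1) -> P3. 3 ppages; refcounts: pp0:1 pp1:4 pp2:3
Op 6: write(P0, v0, 168). refcount(pp0)=1 -> write in place. 3 ppages; refcounts: pp0:1 pp1:4 pp2:3
Op 7: read(P3, v1) -> 45. No state change.

yes no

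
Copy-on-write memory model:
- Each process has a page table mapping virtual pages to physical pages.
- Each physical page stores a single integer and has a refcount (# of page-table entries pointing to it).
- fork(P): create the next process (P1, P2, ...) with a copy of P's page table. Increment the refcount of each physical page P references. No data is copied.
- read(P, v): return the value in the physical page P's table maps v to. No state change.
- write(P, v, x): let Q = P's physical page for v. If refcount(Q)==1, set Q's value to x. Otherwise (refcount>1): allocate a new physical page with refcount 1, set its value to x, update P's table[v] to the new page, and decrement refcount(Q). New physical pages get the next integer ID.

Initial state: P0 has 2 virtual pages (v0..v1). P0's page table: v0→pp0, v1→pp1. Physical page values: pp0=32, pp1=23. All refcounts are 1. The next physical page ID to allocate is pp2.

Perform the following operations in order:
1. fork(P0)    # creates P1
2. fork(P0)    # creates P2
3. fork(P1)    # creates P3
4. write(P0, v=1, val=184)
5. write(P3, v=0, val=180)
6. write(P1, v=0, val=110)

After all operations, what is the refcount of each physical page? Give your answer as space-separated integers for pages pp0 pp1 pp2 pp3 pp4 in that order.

Op 1: fork(P0) -> P1. 2 ppages; refcounts: pp0:2 pp1:2
Op 2: fork(P0) -> P2. 2 ppages; refcounts: pp0:3 pp1:3
Op 3: fork(P1) -> P3. 2 ppages; refcounts: pp0:4 pp1:4
Op 4: write(P0, v1, 184). refcount(pp1)=4>1 -> COPY to pp2. 3 ppages; refcounts: pp0:4 pp1:3 pp2:1
Op 5: write(P3, v0, 180). refcount(pp0)=4>1 -> COPY to pp3. 4 ppages; refcounts: pp0:3 pp1:3 pp2:1 pp3:1
Op 6: write(P1, v0, 110). refcount(pp0)=3>1 -> COPY to pp4. 5 ppages; refcounts: pp0:2 pp1:3 pp2:1 pp3:1 pp4:1

Answer: 2 3 1 1 1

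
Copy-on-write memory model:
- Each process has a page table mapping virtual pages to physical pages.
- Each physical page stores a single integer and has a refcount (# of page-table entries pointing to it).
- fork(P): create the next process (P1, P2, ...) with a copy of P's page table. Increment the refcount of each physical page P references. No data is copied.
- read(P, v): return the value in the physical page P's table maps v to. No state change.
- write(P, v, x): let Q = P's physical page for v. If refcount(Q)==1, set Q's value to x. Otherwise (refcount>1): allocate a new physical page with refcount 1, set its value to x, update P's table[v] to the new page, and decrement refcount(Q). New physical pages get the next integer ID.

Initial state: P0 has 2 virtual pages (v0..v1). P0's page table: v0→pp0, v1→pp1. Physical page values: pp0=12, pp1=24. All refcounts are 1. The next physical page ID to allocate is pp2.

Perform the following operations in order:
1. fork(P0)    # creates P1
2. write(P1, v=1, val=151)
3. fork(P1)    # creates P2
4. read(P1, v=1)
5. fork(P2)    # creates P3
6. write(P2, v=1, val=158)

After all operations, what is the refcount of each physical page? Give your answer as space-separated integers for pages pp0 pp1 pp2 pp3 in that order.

Op 1: fork(P0) -> P1. 2 ppages; refcounts: pp0:2 pp1:2
Op 2: write(P1, v1, 151). refcount(pp1)=2>1 -> COPY to pp2. 3 ppages; refcounts: pp0:2 pp1:1 pp2:1
Op 3: fork(P1) -> P2. 3 ppages; refcounts: pp0:3 pp1:1 pp2:2
Op 4: read(P1, v1) -> 151. No state change.
Op 5: fork(P2) -> P3. 3 ppages; refcounts: pp0:4 pp1:1 pp2:3
Op 6: write(P2, v1, 158). refcount(pp2)=3>1 -> COPY to pp3. 4 ppages; refcounts: pp0:4 pp1:1 pp2:2 pp3:1

Answer: 4 1 2 1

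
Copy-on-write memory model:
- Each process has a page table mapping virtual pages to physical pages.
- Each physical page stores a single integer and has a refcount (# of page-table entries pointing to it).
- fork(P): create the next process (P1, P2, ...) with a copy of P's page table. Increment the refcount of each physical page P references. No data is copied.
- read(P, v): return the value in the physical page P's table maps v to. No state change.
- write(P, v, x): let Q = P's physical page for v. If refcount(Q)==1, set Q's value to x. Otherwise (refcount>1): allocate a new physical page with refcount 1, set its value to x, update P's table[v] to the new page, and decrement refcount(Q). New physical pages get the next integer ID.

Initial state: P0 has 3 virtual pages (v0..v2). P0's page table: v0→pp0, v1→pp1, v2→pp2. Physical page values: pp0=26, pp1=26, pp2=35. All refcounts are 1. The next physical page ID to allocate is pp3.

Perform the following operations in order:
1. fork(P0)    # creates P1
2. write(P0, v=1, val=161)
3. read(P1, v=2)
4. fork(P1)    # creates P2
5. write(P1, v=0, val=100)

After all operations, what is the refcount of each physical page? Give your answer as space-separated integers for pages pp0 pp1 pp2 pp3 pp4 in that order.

Op 1: fork(P0) -> P1. 3 ppages; refcounts: pp0:2 pp1:2 pp2:2
Op 2: write(P0, v1, 161). refcount(pp1)=2>1 -> COPY to pp3. 4 ppages; refcounts: pp0:2 pp1:1 pp2:2 pp3:1
Op 3: read(P1, v2) -> 35. No state change.
Op 4: fork(P1) -> P2. 4 ppages; refcounts: pp0:3 pp1:2 pp2:3 pp3:1
Op 5: write(P1, v0, 100). refcount(pp0)=3>1 -> COPY to pp4. 5 ppages; refcounts: pp0:2 pp1:2 pp2:3 pp3:1 pp4:1

Answer: 2 2 3 1 1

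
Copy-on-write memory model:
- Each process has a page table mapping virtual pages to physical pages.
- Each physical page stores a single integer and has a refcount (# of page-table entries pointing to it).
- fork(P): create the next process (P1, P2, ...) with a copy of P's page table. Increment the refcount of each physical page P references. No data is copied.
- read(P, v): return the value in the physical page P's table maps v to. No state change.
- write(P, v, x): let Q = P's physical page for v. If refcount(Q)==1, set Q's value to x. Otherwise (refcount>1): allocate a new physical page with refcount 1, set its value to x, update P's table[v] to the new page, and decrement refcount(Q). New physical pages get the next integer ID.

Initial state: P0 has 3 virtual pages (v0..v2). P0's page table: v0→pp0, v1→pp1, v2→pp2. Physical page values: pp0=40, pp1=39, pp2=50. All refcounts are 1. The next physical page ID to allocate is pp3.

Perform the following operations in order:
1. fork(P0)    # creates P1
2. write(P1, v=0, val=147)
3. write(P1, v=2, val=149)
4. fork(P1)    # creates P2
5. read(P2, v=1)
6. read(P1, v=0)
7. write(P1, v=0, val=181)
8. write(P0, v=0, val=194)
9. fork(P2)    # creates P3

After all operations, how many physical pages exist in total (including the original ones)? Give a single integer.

Op 1: fork(P0) -> P1. 3 ppages; refcounts: pp0:2 pp1:2 pp2:2
Op 2: write(P1, v0, 147). refcount(pp0)=2>1 -> COPY to pp3. 4 ppages; refcounts: pp0:1 pp1:2 pp2:2 pp3:1
Op 3: write(P1, v2, 149). refcount(pp2)=2>1 -> COPY to pp4. 5 ppages; refcounts: pp0:1 pp1:2 pp2:1 pp3:1 pp4:1
Op 4: fork(P1) -> P2. 5 ppages; refcounts: pp0:1 pp1:3 pp2:1 pp3:2 pp4:2
Op 5: read(P2, v1) -> 39. No state change.
Op 6: read(P1, v0) -> 147. No state change.
Op 7: write(P1, v0, 181). refcount(pp3)=2>1 -> COPY to pp5. 6 ppages; refcounts: pp0:1 pp1:3 pp2:1 pp3:1 pp4:2 pp5:1
Op 8: write(P0, v0, 194). refcount(pp0)=1 -> write in place. 6 ppages; refcounts: pp0:1 pp1:3 pp2:1 pp3:1 pp4:2 pp5:1
Op 9: fork(P2) -> P3. 6 ppages; refcounts: pp0:1 pp1:4 pp2:1 pp3:2 pp4:3 pp5:1

Answer: 6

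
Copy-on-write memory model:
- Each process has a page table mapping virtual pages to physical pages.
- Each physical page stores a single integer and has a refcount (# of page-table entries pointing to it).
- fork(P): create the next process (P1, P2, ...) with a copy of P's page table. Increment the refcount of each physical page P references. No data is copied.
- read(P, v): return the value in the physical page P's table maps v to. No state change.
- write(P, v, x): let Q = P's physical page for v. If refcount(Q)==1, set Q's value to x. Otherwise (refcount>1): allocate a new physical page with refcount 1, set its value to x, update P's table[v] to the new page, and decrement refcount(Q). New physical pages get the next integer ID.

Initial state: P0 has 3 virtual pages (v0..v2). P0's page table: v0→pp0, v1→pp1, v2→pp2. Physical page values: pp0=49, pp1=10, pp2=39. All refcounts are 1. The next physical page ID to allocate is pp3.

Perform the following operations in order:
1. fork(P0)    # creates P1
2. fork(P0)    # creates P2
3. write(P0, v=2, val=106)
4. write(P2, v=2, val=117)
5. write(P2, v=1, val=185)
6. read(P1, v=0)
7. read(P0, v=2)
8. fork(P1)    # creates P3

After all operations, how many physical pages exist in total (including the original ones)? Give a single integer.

Answer: 6

Derivation:
Op 1: fork(P0) -> P1. 3 ppages; refcounts: pp0:2 pp1:2 pp2:2
Op 2: fork(P0) -> P2. 3 ppages; refcounts: pp0:3 pp1:3 pp2:3
Op 3: write(P0, v2, 106). refcount(pp2)=3>1 -> COPY to pp3. 4 ppages; refcounts: pp0:3 pp1:3 pp2:2 pp3:1
Op 4: write(P2, v2, 117). refcount(pp2)=2>1 -> COPY to pp4. 5 ppages; refcounts: pp0:3 pp1:3 pp2:1 pp3:1 pp4:1
Op 5: write(P2, v1, 185). refcount(pp1)=3>1 -> COPY to pp5. 6 ppages; refcounts: pp0:3 pp1:2 pp2:1 pp3:1 pp4:1 pp5:1
Op 6: read(P1, v0) -> 49. No state change.
Op 7: read(P0, v2) -> 106. No state change.
Op 8: fork(P1) -> P3. 6 ppages; refcounts: pp0:4 pp1:3 pp2:2 pp3:1 pp4:1 pp5:1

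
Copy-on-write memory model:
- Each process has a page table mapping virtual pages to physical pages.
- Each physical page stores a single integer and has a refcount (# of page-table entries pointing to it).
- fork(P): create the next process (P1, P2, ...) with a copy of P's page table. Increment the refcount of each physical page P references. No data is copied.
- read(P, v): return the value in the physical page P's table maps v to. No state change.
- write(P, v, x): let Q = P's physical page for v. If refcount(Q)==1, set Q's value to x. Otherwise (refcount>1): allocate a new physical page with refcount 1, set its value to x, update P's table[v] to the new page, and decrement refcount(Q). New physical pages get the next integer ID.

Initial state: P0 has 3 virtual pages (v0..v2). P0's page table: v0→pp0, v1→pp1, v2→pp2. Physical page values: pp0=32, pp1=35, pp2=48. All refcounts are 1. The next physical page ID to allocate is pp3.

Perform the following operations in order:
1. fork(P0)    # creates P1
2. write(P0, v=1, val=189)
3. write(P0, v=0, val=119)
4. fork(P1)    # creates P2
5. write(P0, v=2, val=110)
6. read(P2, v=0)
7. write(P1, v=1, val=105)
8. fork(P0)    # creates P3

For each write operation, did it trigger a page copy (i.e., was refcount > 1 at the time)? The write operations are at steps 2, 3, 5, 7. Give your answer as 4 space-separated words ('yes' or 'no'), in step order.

Op 1: fork(P0) -> P1. 3 ppages; refcounts: pp0:2 pp1:2 pp2:2
Op 2: write(P0, v1, 189). refcount(pp1)=2>1 -> COPY to pp3. 4 ppages; refcounts: pp0:2 pp1:1 pp2:2 pp3:1
Op 3: write(P0, v0, 119). refcount(pp0)=2>1 -> COPY to pp4. 5 ppages; refcounts: pp0:1 pp1:1 pp2:2 pp3:1 pp4:1
Op 4: fork(P1) -> P2. 5 ppages; refcounts: pp0:2 pp1:2 pp2:3 pp3:1 pp4:1
Op 5: write(P0, v2, 110). refcount(pp2)=3>1 -> COPY to pp5. 6 ppages; refcounts: pp0:2 pp1:2 pp2:2 pp3:1 pp4:1 pp5:1
Op 6: read(P2, v0) -> 32. No state change.
Op 7: write(P1, v1, 105). refcount(pp1)=2>1 -> COPY to pp6. 7 ppages; refcounts: pp0:2 pp1:1 pp2:2 pp3:1 pp4:1 pp5:1 pp6:1
Op 8: fork(P0) -> P3. 7 ppages; refcounts: pp0:2 pp1:1 pp2:2 pp3:2 pp4:2 pp5:2 pp6:1

yes yes yes yes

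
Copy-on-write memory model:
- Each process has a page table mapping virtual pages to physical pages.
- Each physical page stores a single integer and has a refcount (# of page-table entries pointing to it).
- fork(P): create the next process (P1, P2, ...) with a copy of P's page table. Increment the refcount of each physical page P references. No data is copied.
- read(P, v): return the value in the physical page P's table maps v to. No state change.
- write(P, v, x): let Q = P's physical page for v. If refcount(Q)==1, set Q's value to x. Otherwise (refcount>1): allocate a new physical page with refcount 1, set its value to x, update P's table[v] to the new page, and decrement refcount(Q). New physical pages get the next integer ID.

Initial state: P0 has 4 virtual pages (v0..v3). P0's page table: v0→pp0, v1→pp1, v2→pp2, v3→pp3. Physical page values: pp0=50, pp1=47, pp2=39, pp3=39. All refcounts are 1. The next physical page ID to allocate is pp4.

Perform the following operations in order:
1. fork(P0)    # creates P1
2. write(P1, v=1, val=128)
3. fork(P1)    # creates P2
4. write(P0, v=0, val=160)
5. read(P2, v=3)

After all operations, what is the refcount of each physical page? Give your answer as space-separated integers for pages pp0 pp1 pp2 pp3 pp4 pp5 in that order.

Op 1: fork(P0) -> P1. 4 ppages; refcounts: pp0:2 pp1:2 pp2:2 pp3:2
Op 2: write(P1, v1, 128). refcount(pp1)=2>1 -> COPY to pp4. 5 ppages; refcounts: pp0:2 pp1:1 pp2:2 pp3:2 pp4:1
Op 3: fork(P1) -> P2. 5 ppages; refcounts: pp0:3 pp1:1 pp2:3 pp3:3 pp4:2
Op 4: write(P0, v0, 160). refcount(pp0)=3>1 -> COPY to pp5. 6 ppages; refcounts: pp0:2 pp1:1 pp2:3 pp3:3 pp4:2 pp5:1
Op 5: read(P2, v3) -> 39. No state change.

Answer: 2 1 3 3 2 1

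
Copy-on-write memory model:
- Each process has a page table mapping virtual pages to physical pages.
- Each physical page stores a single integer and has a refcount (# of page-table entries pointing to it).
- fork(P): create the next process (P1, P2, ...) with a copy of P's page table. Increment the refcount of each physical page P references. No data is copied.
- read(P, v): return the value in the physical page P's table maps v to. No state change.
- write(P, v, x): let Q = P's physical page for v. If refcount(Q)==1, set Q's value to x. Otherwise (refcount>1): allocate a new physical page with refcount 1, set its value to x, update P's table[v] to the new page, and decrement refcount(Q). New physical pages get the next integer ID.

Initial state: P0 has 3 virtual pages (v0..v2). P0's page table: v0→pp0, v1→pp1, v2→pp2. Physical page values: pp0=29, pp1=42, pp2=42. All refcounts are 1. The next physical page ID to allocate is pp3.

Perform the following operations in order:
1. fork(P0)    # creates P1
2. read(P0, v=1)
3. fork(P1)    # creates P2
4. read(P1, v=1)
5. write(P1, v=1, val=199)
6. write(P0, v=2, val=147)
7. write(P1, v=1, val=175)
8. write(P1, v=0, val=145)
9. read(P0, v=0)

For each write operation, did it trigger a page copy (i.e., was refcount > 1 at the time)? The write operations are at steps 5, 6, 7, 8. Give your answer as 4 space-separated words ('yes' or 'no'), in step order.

Op 1: fork(P0) -> P1. 3 ppages; refcounts: pp0:2 pp1:2 pp2:2
Op 2: read(P0, v1) -> 42. No state change.
Op 3: fork(P1) -> P2. 3 ppages; refcounts: pp0:3 pp1:3 pp2:3
Op 4: read(P1, v1) -> 42. No state change.
Op 5: write(P1, v1, 199). refcount(pp1)=3>1 -> COPY to pp3. 4 ppages; refcounts: pp0:3 pp1:2 pp2:3 pp3:1
Op 6: write(P0, v2, 147). refcount(pp2)=3>1 -> COPY to pp4. 5 ppages; refcounts: pp0:3 pp1:2 pp2:2 pp3:1 pp4:1
Op 7: write(P1, v1, 175). refcount(pp3)=1 -> write in place. 5 ppages; refcounts: pp0:3 pp1:2 pp2:2 pp3:1 pp4:1
Op 8: write(P1, v0, 145). refcount(pp0)=3>1 -> COPY to pp5. 6 ppages; refcounts: pp0:2 pp1:2 pp2:2 pp3:1 pp4:1 pp5:1
Op 9: read(P0, v0) -> 29. No state change.

yes yes no yes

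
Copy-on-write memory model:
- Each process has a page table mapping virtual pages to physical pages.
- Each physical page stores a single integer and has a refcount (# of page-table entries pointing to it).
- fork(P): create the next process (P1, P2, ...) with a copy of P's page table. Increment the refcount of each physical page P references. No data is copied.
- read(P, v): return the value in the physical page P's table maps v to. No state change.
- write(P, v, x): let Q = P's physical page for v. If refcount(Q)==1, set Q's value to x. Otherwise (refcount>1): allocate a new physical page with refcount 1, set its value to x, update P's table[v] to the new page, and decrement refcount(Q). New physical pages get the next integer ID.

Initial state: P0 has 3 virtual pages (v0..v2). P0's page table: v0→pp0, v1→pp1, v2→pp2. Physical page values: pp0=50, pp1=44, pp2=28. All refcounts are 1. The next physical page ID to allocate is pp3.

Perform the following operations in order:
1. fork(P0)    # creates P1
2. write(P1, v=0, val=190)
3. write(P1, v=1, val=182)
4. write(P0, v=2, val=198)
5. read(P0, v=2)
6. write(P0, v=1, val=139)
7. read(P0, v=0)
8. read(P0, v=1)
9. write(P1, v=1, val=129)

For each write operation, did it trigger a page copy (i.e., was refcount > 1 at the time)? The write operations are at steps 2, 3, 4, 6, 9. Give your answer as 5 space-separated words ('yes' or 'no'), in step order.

Op 1: fork(P0) -> P1. 3 ppages; refcounts: pp0:2 pp1:2 pp2:2
Op 2: write(P1, v0, 190). refcount(pp0)=2>1 -> COPY to pp3. 4 ppages; refcounts: pp0:1 pp1:2 pp2:2 pp3:1
Op 3: write(P1, v1, 182). refcount(pp1)=2>1 -> COPY to pp4. 5 ppages; refcounts: pp0:1 pp1:1 pp2:2 pp3:1 pp4:1
Op 4: write(P0, v2, 198). refcount(pp2)=2>1 -> COPY to pp5. 6 ppages; refcounts: pp0:1 pp1:1 pp2:1 pp3:1 pp4:1 pp5:1
Op 5: read(P0, v2) -> 198. No state change.
Op 6: write(P0, v1, 139). refcount(pp1)=1 -> write in place. 6 ppages; refcounts: pp0:1 pp1:1 pp2:1 pp3:1 pp4:1 pp5:1
Op 7: read(P0, v0) -> 50. No state change.
Op 8: read(P0, v1) -> 139. No state change.
Op 9: write(P1, v1, 129). refcount(pp4)=1 -> write in place. 6 ppages; refcounts: pp0:1 pp1:1 pp2:1 pp3:1 pp4:1 pp5:1

yes yes yes no no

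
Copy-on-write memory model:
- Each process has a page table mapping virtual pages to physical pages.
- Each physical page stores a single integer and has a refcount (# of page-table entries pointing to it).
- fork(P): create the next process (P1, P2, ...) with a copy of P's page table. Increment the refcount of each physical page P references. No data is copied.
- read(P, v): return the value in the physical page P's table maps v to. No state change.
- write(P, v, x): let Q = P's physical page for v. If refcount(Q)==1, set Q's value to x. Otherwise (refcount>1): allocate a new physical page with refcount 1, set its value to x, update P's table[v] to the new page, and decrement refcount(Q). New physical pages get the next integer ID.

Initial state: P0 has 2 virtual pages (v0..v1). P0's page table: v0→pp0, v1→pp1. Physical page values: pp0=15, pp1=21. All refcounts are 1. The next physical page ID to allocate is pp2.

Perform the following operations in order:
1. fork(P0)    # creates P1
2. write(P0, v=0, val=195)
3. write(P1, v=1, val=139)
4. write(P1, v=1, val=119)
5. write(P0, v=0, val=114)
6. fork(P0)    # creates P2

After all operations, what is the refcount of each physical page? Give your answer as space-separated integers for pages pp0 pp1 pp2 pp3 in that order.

Answer: 1 2 2 1

Derivation:
Op 1: fork(P0) -> P1. 2 ppages; refcounts: pp0:2 pp1:2
Op 2: write(P0, v0, 195). refcount(pp0)=2>1 -> COPY to pp2. 3 ppages; refcounts: pp0:1 pp1:2 pp2:1
Op 3: write(P1, v1, 139). refcount(pp1)=2>1 -> COPY to pp3. 4 ppages; refcounts: pp0:1 pp1:1 pp2:1 pp3:1
Op 4: write(P1, v1, 119). refcount(pp3)=1 -> write in place. 4 ppages; refcounts: pp0:1 pp1:1 pp2:1 pp3:1
Op 5: write(P0, v0, 114). refcount(pp2)=1 -> write in place. 4 ppages; refcounts: pp0:1 pp1:1 pp2:1 pp3:1
Op 6: fork(P0) -> P2. 4 ppages; refcounts: pp0:1 pp1:2 pp2:2 pp3:1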